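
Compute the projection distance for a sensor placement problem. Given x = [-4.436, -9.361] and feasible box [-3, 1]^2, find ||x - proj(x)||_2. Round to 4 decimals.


Project each component onto [-3, 1].
clip(-4.436) = -3.0, clip(-9.361) = -3.0
Projection = [-3.0, -3.0]
Squared diffs: [2.0621, 40.4623]
Distance = sqrt(42.5244) = 6.5211


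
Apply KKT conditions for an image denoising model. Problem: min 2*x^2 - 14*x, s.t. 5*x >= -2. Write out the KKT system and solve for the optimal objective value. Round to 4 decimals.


Step 1: Try lambda = 0 (constraint inactive).
Stationarity: 2*2*x - 14 = 0
x* = 14/(2*2) = 3.5
Check constraint: 5*3.5 = 17.5 >= -2 -- satisfied.
Step 2: Compute optimal value.
f(x*) = 2*3.5^2 - 14*3.5 = -24.5


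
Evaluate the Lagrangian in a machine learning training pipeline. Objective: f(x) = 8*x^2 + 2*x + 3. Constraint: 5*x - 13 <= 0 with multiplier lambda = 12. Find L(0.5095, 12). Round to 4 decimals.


Step 1: Evaluate f(x).
f(0.5095) = 8*0.5095^2 + 2*0.5095 + 3 = 6.0957
Step 2: Evaluate g(x).
g(0.5095) = 5*0.5095 - 13 = -10.4525
Step 3: Compute Lagrangian.
L = 6.0957 + 12*-10.4525 = -119.3343


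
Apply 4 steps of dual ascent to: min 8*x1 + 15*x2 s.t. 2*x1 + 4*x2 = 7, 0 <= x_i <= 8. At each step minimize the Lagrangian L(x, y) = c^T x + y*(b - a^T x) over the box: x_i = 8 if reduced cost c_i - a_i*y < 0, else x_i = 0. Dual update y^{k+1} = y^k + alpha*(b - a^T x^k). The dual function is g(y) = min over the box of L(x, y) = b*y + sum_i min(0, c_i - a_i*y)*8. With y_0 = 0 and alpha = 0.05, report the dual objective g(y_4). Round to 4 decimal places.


Dual ascent for LP: min 8*x1 + 15*x2, 2*x1 + 4*x2 = 7, 0 <= x_i <= 8
Step 1: y^k = 0.0, reduced costs: (8.0, 15.0)
  x^k = (0.0, 0.0), subgradient = b - a^T x = 7.0
  y^{k+1} = 0.0 + 0.05*7.0 = 0.35
Step 2: y^k = 0.35, reduced costs: (7.3, 13.6)
  x^k = (0.0, 0.0), subgradient = b - a^T x = 7.0
  y^{k+1} = 0.35 + 0.05*7.0 = 0.7
Step 3: y^k = 0.7, reduced costs: (6.6, 12.2)
  x^k = (0.0, 0.0), subgradient = b - a^T x = 7.0
  y^{k+1} = 0.7 + 0.05*7.0 = 1.05
Step 4: y^k = 1.05, reduced costs: (5.9, 10.8)
  x^k = (0.0, 0.0), subgradient = b - a^T x = 7.0
  y^{k+1} = 1.05 + 0.05*7.0 = 1.4
Dual objective at y_4 = 1.4: reduced costs (5.2, 9.4), box minimizer x = (0.0, 0.0)
g(y_4) = b*y + (c1 - a1*y)*x1 + (c2 - a2*y)*x2 = 7*1.4 + 5.2*0.0 + 9.4*0.0 = 9.8 + 0.0 + 0.0 = 9.8


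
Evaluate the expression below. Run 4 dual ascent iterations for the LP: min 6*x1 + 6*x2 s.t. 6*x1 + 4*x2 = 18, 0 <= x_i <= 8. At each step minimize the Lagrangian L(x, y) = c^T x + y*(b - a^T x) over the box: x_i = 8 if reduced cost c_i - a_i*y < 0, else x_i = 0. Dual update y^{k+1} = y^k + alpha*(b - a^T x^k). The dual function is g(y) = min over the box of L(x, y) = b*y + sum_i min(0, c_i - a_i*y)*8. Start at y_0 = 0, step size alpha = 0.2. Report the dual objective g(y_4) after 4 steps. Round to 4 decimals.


Dual ascent for LP: min 6*x1 + 6*x2, 6*x1 + 4*x2 = 18, 0 <= x_i <= 8
Step 1: y^k = 0.0, reduced costs: (6.0, 6.0)
  x^k = (0.0, 0.0), subgradient = b - a^T x = 18.0
  y^{k+1} = 0.0 + 0.2*18.0 = 3.6
Step 2: y^k = 3.6, reduced costs: (-15.6, -8.4)
  x^k = (8.0, 8.0), subgradient = b - a^T x = -62.0
  y^{k+1} = 3.6 + 0.2*-62.0 = -8.8
Step 3: y^k = -8.8, reduced costs: (58.8, 41.2)
  x^k = (0.0, 0.0), subgradient = b - a^T x = 18.0
  y^{k+1} = -8.8 + 0.2*18.0 = -5.2
Step 4: y^k = -5.2, reduced costs: (37.2, 26.8)
  x^k = (0.0, 0.0), subgradient = b - a^T x = 18.0
  y^{k+1} = -5.2 + 0.2*18.0 = -1.6
Dual objective at y_4 = -1.6: reduced costs (15.6, 12.4), box minimizer x = (0.0, 0.0)
g(y_4) = b*y + (c1 - a1*y)*x1 + (c2 - a2*y)*x2 = 18*(-1.6) + 15.6*0.0 + 12.4*0.0 = -28.8 + 0.0 + 0.0 = -28.8


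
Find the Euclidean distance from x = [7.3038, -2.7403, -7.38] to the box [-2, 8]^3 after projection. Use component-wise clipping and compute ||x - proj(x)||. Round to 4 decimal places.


Project each component onto [-2, 8].
clip(7.3038) = 7.3038, clip(-2.7403) = -2.0, clip(-7.38) = -2.0
Projection = [7.3038, -2.0, -2.0]
Squared diffs: [0.0, 0.548, 28.9444]
Distance = sqrt(29.4924) = 5.4307


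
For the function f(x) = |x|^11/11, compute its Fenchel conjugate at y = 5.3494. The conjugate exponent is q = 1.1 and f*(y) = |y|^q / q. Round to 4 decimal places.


The conjugate exponent q satisfies 1/p + 1/q = 1.
p = 11, so q = 11/(11 - 1) = 1.1
|y|^q = 5.3494^1.1 = 6.3261
f*(5.3494) = 6.3261 / 1.1 = 5.751


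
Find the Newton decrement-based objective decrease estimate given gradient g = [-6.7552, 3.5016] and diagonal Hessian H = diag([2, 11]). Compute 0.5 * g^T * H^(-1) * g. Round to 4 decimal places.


Step 1: H is diagonal, so H^(-1) * g = [-3.3776, 0.3183].
Step 2: g^T H^(-1) g = sum_i g_i^2 / H_ii
  = (-6.7552)^2/2 + (3.5016)^2/11
  = 22.8164 + 1.1147 = 23.931
Step 3: Objective decrease = 0.5 * g^T H^(-1) g = 11.9655


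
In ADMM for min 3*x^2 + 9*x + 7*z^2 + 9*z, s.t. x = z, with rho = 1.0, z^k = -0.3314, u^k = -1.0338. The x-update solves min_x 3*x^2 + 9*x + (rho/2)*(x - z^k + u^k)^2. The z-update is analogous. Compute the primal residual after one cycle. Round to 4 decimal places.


ADMM iteration with rho = 1.0, z^k = -0.3314, u^k = -1.0338
Step 1: x-update.
Minimize 3*x^2 + 9*x + (1.0/2)*(x + 0.3314 - 1.0338)^2
FOC: (2*3 + 1.0)*x = -9 + 1.0*(-0.3314 + 1.0338)
x^{k+1} = -1.1854
Step 2: z-update.
Minimize 7*z^2 + 9*z + (1.0/2)*(-1.1854 - z - 1.0338)^2
FOC: (2*7 + 1.0)*z = -9 + 1.0*(-1.1854 - 1.0338)
z^{k+1} = -0.7479
Step 3: u-update.
u^{k+1} = -1.0338 - 1.1854 + 0.7479 = -1.4712
Step 4: Primal residual = |-1.1854 + 0.7479| = 0.4374


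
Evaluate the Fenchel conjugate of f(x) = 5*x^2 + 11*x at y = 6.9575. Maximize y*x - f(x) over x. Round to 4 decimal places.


f*(y) = sup_x {y*x - a*x^2 - b*x} = sup_x {(y-b)*x - a*x^2}
FOC: (y - b) - 2a*x = 0 => x* = (y - b)/(2a)
x* = (6.9575 - 11)/(2*5) = -0.4043
f*(6.9575) = (y-b)^2/(4a) = (6.9575 - 11)^2/(4*5)
= 16.3418/20 = 0.8171


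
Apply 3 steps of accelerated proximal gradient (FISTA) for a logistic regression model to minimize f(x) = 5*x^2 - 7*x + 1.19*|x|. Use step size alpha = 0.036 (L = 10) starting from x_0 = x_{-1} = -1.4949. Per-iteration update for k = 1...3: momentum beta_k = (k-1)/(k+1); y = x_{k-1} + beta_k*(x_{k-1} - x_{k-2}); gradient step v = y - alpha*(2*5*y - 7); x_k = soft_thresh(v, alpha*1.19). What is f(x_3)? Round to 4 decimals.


FISTA on f(x) = 5*x^2 - 7*x + 1.19*|x|
L = 10, alpha = 0.036
Iteration 1: beta = 0.0, y = -1.4949 + 0.0*(-1.4949 + 1.4949) = -1.4949
  grad(y) = -21.949, v = y - alpha*grad = -0.7047
  prox(v) = soft_thresh(-0.7047, 0.0428) = -0.6619
Iteration 2: beta = 0.3333, y = -0.6619 + 0.3333*(-0.6619 + 1.4949) = -0.3842
  grad(y) = -10.8423, v = y - alpha*grad = 0.0061
  prox(v) = soft_thresh(0.0061, 0.0428) = 0.0
Iteration 3: beta = 0.5, y = 0.0 + 0.5*(0.0 + 0.6619) = 0.3309
  grad(y) = -3.6905, v = y - alpha*grad = 0.4638
  prox(v) = soft_thresh(0.4638, 0.0428) = 0.421
f(x_3) = 5*0.421^2 - 7*0.421 + 1.19*|0.421| = -1.5598


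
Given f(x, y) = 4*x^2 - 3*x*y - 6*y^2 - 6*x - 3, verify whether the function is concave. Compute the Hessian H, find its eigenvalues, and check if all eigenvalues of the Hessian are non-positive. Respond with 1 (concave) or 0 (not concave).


The Hessian of f(x,y) = 4*x^2 - 3*x*y - 6*y^2 - 6*x - 3 is:
H = [[8, -3], [-3, -12]]
Trace = 8 - 12 = -4
Determinant = 8*-12 - (-3)^2 = -105
Discriminant = (-4)^2 - 4*-105 = 436.0
Eigenvalues: lambda_1 = -12.4403, lambda_2 = 8.4403
The function is not concave.

0


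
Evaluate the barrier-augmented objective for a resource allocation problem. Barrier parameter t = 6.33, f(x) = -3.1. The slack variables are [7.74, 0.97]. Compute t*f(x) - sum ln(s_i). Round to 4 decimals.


Step 1: Compute log-barrier.
ln values: [2.0464, -0.0305]
phi = -(2.0464 - 0.0305) = -2.0159
Step 2: Compute augmented objective.
t*f(x) = 6.33*-3.1 = -19.623
Total = -19.623 - 2.0159 = -21.6389


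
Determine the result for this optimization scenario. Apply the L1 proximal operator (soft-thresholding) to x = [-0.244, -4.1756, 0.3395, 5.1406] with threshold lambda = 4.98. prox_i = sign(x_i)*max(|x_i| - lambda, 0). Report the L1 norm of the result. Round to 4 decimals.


Soft-thresholding with lambda = 4.98:
prox(-0.244) = sign(-0.244)*max(|-0.244| - 4.98, 0) = 0.0
prox(-4.1756) = sign(-4.1756)*max(|-4.1756| - 4.98, 0) = 0.0
prox(0.3395) = sign(0.3395)*max(|0.3395| - 4.98, 0) = 0.0
prox(5.1406) = sign(5.1406)*max(|5.1406| - 4.98, 0) = 0.1606
prox(x) = [0.0, 0.0, 0.0, 0.1606]
||prox(x)||_1 = 0.0 + 0.0 + 0.0 + 0.1606 = 0.1606


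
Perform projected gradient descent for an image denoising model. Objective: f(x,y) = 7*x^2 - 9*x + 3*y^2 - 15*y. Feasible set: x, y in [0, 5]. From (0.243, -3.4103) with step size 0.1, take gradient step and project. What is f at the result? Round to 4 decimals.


Step 1: Compute gradient at (0.243, -3.4103).
grad_x = 2*7*0.243 - 9 = -5.598
grad_y = 2*3*-3.4103 - 15 = -35.4618
Step 2: Gradient step.
x_raw = 0.243 - 0.1*-5.598 = 0.8028
y_raw = -3.4103 - 0.1*-35.4618 = 0.1359
Step 3: Project onto [0, 5].
x_proj = clip(0.8028) = 0.8028
y_proj = clip(0.1359) = 0.1359
Step 4: Evaluate f.
f(0.8028, 0.1359) = -4.6966


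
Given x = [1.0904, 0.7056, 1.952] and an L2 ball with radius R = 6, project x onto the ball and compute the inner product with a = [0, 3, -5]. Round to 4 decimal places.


Step 1: Compute ||x|| (intermediates to 6 decimals).
||x|| = sqrt(1.0904^2 + 0.7056^2 + 1.952^2) = 2.3446
Step 2: Project.
Since ||x|| <= R, proj = x (no scaling needed).
proj(x) = [1.0904, 0.7056, 1.952]
Step 3: Dot product.
a^T * proj(x) = 0*1.0904 + 3*0.7056 - 5*1.952 = -7.6432


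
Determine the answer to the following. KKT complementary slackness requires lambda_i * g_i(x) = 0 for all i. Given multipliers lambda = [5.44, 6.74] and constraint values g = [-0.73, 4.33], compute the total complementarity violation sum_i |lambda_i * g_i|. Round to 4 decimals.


KKT complementary slackness check:
lambda_1 * g_1 = 5.44 * -0.73 = -3.9712
lambda_2 * g_2 = 6.74 * 4.33 = 29.1842
Total violation = 3.9712 + 29.1842 = 33.1554


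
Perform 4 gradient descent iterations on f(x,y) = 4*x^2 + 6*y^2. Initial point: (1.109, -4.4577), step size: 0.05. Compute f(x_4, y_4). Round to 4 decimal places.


Gradient descent on f(x,y) = 4*x^2 + 6*y^2.
Starting point: (1.109, -4.4577), alpha = 0.05
Step 1: grad_x = 2*4*1.109 = 8.872, grad_y = 2*6*-4.4577 = -53.4924
  x_1 = 1.109 - 0.05*8.872 = 0.6654
  y_1 = -4.4577 - 0.05*-53.4924 = -1.7831
Step 2: grad_x = 2*4*0.6654 = 5.3232, grad_y = 2*6*-1.7831 = -21.397
  x_2 = 0.6654 - 0.05*5.3232 = 0.3992
  y_2 = -1.7831 - 0.05*-21.397 = -0.7132
Step 3: grad_x = 2*4*0.3992 = 3.1939, grad_y = 2*6*-0.7132 = -8.5588
  x_3 = 0.3992 - 0.05*3.1939 = 0.2395
  y_3 = -0.7132 - 0.05*-8.5588 = -0.2853
Step 4: grad_x = 2*4*0.2395 = 1.9164, grad_y = 2*6*-0.2853 = -3.4235
  x_4 = 0.2395 - 0.05*1.9164 = 0.1437
  y_4 = -0.2853 - 0.05*-3.4235 = -0.1141
f(0.1437, -0.1141) = 4*0.1437^2 + 6*(-0.1141)^2 = 0.1608


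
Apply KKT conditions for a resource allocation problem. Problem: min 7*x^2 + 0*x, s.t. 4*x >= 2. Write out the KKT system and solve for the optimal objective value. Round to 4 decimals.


Step 1: Try lambda = 0 (constraint inactive).
x_unc = 0/(2*7) = 0.0
Check: 4*0.0 = 0.0 < 2 -- violated!
Step 2: Constraint must be active: 4*x = 2
x* = 2/4 = 0.5
lambda = (2*7*0.5 + 0)/4 = 1.75
Step 3: Compute optimal value.
f(x*) = 7*0.5^2 + 0*0.5 = 1.75


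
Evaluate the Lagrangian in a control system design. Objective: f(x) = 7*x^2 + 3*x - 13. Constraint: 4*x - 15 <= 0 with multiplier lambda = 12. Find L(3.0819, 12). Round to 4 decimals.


Step 1: Evaluate f(x).
f(3.0819) = 7*3.0819^2 + 3*3.0819 - 13 = 62.7325
Step 2: Evaluate g(x).
g(3.0819) = 4*3.0819 - 15 = -2.6724
Step 3: Compute Lagrangian.
L = 62.7325 + 12*-2.6724 = 30.6637


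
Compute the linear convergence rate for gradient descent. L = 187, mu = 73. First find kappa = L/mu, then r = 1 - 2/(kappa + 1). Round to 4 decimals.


Step 1: Compute the condition number.
kappa = L/mu = 187/73 = 2.5616
Step 2: Compute the convergence rate.
r = 1 - 2/(kappa + 1) = 1 - 2*mu/(L + mu) = (L - mu)/(L + mu) = 114/260 = 0.4385


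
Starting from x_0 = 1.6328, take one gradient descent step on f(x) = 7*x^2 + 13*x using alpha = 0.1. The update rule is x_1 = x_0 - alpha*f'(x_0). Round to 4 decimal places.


We compute the gradient at x_0 and apply the update.
f'(x) = 14*x + 13
f'(1.6328) = 14*1.6328 + 13 = 35.8592
x_1 = 1.6328 - 0.1*35.8592 = -1.9531


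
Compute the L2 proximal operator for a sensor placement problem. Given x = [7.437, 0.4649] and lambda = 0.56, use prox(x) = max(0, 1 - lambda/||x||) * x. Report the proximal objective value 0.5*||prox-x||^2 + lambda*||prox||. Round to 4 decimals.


Step 1: Compute ||x||.
||x|| = 7.4515
Step 2: Compute scaling factor.
scale = max(0, 1 - 0.56/7.4515) = 0.9248
Step 3: prox(x) = [6.8781, 0.43]
||prox(x)|| = 6.8915
Step 4: Proximal objective.
0.5*||prox-x||^2 = 0.1568
lambda*||prox|| = 3.8592
Total = 4.016


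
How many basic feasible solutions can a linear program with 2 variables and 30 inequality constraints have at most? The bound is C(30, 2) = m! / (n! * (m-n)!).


Each vertex corresponds to some choice of n active constraints out of m, so the number of vertices is at most C(m, n) = m! / (n!(m-n)!).
m = 30, n = 2
Numerator: 30 * 29
Denominator: 2! = 2
C(30, 2) = 435


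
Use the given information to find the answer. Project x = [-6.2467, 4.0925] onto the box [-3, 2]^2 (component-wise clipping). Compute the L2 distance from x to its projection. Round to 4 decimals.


Project each component onto [-3, 2].
clip(-6.2467) = -3.0, clip(4.0925) = 2.0
Projection = [-3.0, 2.0]
Squared diffs: [10.5411, 4.3786]
Distance = sqrt(14.9197) = 3.8626


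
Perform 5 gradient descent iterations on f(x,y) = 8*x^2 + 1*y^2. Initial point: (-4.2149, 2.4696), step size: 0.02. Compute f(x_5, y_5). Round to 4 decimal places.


Gradient descent on f(x,y) = 8*x^2 + 1*y^2.
Starting point: (-4.2149, 2.4696), alpha = 0.02
Step 1: grad_x = 2*8*-4.2149 = -67.4384, grad_y = 2*1*2.4696 = 4.9392
  x_1 = -4.2149 - 0.02*-67.4384 = -2.8661
  y_1 = 2.4696 - 0.02*4.9392 = 2.3708
Step 2: grad_x = 2*8*-2.8661 = -45.8581, grad_y = 2*1*2.3708 = 4.7416
  x_2 = -2.8661 - 0.02*-45.8581 = -1.949
  y_2 = 2.3708 - 0.02*4.7416 = 2.276
Step 3: grad_x = 2*8*-1.949 = -31.1835, grad_y = 2*1*2.276 = 4.552
  x_3 = -1.949 - 0.02*-31.1835 = -1.3253
  y_3 = 2.276 - 0.02*4.552 = 2.1849
Step 4: grad_x = 2*8*-1.3253 = -21.2048, grad_y = 2*1*2.1849 = 4.3699
  x_4 = -1.3253 - 0.02*-21.2048 = -0.9012
  y_4 = 2.1849 - 0.02*4.3699 = 2.0975
Step 5: grad_x = 2*8*-0.9012 = -14.4193, grad_y = 2*1*2.0975 = 4.1951
  x_5 = -0.9012 - 0.02*-14.4193 = -0.6128
  y_5 = 2.0975 - 0.02*4.1951 = 2.0136
f(-0.6128, 2.0136) = 8*(-0.6128)^2 + 1*2.0136^2 = 7.0591


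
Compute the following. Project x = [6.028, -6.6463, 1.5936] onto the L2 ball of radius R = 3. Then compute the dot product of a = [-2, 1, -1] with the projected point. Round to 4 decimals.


Step 1: Compute ||x|| (intermediates to 6 decimals).
||x|| = sqrt(6.028^2 + (-6.6463)^2 + 1.5936^2) = 9.113158
Step 2: Project.
Since ||x|| > R, scale = R/||x|| = 3/9.113158 = 0.329194, proj(x) = scale * x
proj(x) = [1.984381, -2.187922, 0.524604]
Step 3: Dot product.
a^T * proj(x) = -2*1.984381 + 1*(-2.187922) - 1*0.524604 = -6.6813


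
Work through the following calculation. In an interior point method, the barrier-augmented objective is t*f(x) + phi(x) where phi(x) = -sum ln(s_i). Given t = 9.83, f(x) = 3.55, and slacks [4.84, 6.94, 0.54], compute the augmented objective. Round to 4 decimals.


Step 1: Compute log-barrier.
ln values: [1.5769, 1.9373, -0.6162]
phi = -(1.5769 + 1.9373 - 0.6162) = -2.898
Step 2: Compute augmented objective.
t*f(x) = 9.83*3.55 = 34.8965
Total = 34.8965 - 2.898 = 31.9985


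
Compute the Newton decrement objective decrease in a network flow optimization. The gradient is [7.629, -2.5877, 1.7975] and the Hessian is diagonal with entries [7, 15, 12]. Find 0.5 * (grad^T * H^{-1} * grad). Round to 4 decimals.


Step 1: H is diagonal, so H^(-1) * g = [1.0899, -0.1725, 0.1498].
Step 2: g^T H^(-1) g = sum_i g_i^2 / H_ii
  = (7.629)^2/7 + (-2.5877)^2/15 + (1.7975)^2/12
  = 8.3145 + 0.4464 + 0.2693 = 9.0302
Step 3: Objective decrease = 0.5 * g^T H^(-1) g = 4.5151


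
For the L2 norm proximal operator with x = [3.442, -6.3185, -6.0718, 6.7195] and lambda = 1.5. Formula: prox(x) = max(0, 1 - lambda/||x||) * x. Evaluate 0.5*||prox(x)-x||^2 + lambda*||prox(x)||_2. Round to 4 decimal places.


Step 1: Compute ||x||.
||x|| = 11.5667
Step 2: Compute scaling factor.
scale = max(0, 1 - 1.5/11.5667) = 0.8703
Step 3: prox(x) = [2.9956, -5.4991, -5.2844, 5.8481]
||prox(x)|| = 10.0667
Step 4: Proximal objective.
0.5*||prox-x||^2 = 1.125
lambda*||prox|| = 15.1001
Total = 16.2251


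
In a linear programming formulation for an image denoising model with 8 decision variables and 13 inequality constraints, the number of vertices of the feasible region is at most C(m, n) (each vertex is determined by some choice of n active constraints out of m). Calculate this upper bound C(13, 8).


Each vertex corresponds to some choice of n active constraints out of m, so the number of vertices is at most C(m, n) = m! / (n!(m-n)!).
m = 13, n = 8
Numerator: 13 * 12 * 11 * 10 * 9 * 8 * 7 * 6
Denominator: 8! = 40320
C(13, 8) = 1287


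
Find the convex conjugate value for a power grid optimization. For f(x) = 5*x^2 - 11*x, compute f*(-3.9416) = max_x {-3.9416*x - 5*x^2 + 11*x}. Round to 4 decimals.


f*(y) = sup_x {y*x - a*x^2 - b*x} = sup_x {(y-b)*x - a*x^2}
FOC: (y - b) - 2a*x = 0 => x* = (y - b)/(2a)
x* = (-3.9416 + 11)/(2*5) = 0.7058
f*(-3.9416) = (y-b)^2/(4a) = (-3.9416 + 11)^2/(4*5)
= 49.821/20 = 2.4911


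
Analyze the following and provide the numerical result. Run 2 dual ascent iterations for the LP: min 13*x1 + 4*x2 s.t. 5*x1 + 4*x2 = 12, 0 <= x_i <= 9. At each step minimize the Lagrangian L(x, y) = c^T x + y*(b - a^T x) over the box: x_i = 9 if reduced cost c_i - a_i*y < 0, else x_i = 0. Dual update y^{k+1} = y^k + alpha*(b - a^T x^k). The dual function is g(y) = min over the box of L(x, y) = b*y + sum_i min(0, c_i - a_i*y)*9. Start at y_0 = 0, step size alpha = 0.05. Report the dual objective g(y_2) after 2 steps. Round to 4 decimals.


Dual ascent for LP: min 13*x1 + 4*x2, 5*x1 + 4*x2 = 12, 0 <= x_i <= 9
Step 1: y^k = 0.0, reduced costs: (13.0, 4.0)
  x^k = (0.0, 0.0), subgradient = b - a^T x = 12.0
  y^{k+1} = 0.0 + 0.05*12.0 = 0.6
Step 2: y^k = 0.6, reduced costs: (10.0, 1.6)
  x^k = (0.0, 0.0), subgradient = b - a^T x = 12.0
  y^{k+1} = 0.6 + 0.05*12.0 = 1.2
Dual objective at y_2 = 1.2: reduced costs (7.0, -0.8), box minimizer x = (0.0, 9.0)
g(y_2) = b*y + (c1 - a1*y)*x1 + (c2 - a2*y)*x2 = 12*1.2 + 7.0*0.0 + (-0.8)*9.0 = 14.4 + 0.0 - 7.2 = 7.2


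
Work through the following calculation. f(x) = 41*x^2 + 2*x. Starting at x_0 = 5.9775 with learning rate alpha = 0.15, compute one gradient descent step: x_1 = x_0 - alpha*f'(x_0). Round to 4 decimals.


We compute the gradient at x_0 and apply the update.
f'(x) = 82*x + 2
f'(5.9775) = 82*5.9775 + 2 = 492.155
x_1 = 5.9775 - 0.15*492.155 = -67.8458


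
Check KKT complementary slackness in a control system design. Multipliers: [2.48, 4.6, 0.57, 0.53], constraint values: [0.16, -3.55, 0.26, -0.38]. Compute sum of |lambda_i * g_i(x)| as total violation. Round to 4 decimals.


KKT complementary slackness check:
lambda_1 * g_1 = 2.48 * 0.16 = 0.3968
lambda_2 * g_2 = 4.6 * -3.55 = -16.33
lambda_3 * g_3 = 0.57 * 0.26 = 0.1482
lambda_4 * g_4 = 0.53 * -0.38 = -0.2014
Total violation = 0.3968 + 16.33 + 0.1482 + 0.2014 = 17.0764


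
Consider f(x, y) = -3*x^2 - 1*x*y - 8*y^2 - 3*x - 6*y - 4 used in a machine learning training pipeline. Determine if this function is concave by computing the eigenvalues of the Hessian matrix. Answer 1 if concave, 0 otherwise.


The Hessian of f(x,y) = -3*x^2 - 1*x*y - 8*y^2 - 3*x - 6*y - 4 is:
H = [[-6, -1], [-1, -16]]
Trace = -6 - 16 = -22
Determinant = -6*-16 - (-1)^2 = 95
Discriminant = (-22)^2 - 4*95 = 104.0
Eigenvalues: lambda_1 = -16.099, lambda_2 = -5.901
The function is concave.

1


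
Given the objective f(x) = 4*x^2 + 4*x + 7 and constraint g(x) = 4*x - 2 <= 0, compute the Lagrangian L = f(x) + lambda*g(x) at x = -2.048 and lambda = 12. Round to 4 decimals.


Step 1: Evaluate f(x).
f(-2.048) = 4*(-2.048)^2 + 4*(-2.048) + 7 = 15.5852
Step 2: Evaluate g(x).
g(-2.048) = 4*-2.048 - 2 = -10.192
Step 3: Compute Lagrangian.
L = 15.5852 + 12*-10.192 = -106.7188


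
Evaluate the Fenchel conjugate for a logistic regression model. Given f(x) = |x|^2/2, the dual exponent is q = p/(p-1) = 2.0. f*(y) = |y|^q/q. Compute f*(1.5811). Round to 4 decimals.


The conjugate exponent q satisfies 1/p + 1/q = 1.
p = 2, so q = 2/(2 - 1) = 2.0
|y|^q = 1.5811^2.0 = 2.4999
f*(1.5811) = 2.4999 / 2.0 = 1.2499


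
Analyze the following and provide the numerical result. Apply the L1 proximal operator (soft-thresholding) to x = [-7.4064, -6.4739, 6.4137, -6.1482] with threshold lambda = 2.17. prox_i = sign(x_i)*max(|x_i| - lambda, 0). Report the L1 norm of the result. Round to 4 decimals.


Soft-thresholding with lambda = 2.17:
prox(-7.4064) = sign(-7.4064)*max(|-7.4064| - 2.17, 0) = -5.2364
prox(-6.4739) = sign(-6.4739)*max(|-6.4739| - 2.17, 0) = -4.3039
prox(6.4137) = sign(6.4137)*max(|6.4137| - 2.17, 0) = 4.2437
prox(-6.1482) = sign(-6.1482)*max(|-6.1482| - 2.17, 0) = -3.9782
prox(x) = [-5.2364, -4.3039, 4.2437, -3.9782]
||prox(x)||_1 = 5.2364 + 4.3039 + 4.2437 + 3.9782 = 17.7622


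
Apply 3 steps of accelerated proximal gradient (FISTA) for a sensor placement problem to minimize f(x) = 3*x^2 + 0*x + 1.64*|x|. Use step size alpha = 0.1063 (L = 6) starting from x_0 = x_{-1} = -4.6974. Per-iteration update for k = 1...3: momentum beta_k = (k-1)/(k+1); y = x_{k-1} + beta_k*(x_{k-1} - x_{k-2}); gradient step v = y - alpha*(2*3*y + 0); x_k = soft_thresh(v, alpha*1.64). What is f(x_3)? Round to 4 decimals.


FISTA on f(x) = 3*x^2 + 0*x + 1.64*|x|
L = 6, alpha = 0.1063
Iteration 1: beta = 0.0, y = -4.6974 + 0.0*(-4.6974 + 4.6974) = -4.6974
  grad(y) = -28.1844, v = y - alpha*grad = -1.7014
  prox(v) = soft_thresh(-1.7014, 0.1743) = -1.5271
Iteration 2: beta = 0.3333, y = -1.5271 + 0.3333*(-1.5271 + 4.6974) = -0.4703
  grad(y) = -2.8217, v = y - alpha*grad = -0.1703
  prox(v) = soft_thresh(-0.1703, 0.1743) = 0.0
Iteration 3: beta = 0.5, y = 0.0 + 0.5*(0.0 + 1.5271) = 0.7635
  grad(y) = 4.5812, v = y - alpha*grad = 0.2766
  prox(v) = soft_thresh(0.2766, 0.1743) = 0.1022
f(x_3) = 3*0.1022^2 + 0*0.1022 + 1.64*|0.1022| = 0.199


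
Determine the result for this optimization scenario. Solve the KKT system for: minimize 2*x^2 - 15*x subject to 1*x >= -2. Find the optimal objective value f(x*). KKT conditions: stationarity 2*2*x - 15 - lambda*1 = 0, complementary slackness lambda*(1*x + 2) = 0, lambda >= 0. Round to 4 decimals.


Step 1: Try lambda = 0 (constraint inactive).
Stationarity: 2*2*x - 15 = 0
x* = 15/(2*2) = 3.75
Check constraint: 1*3.75 = 3.75 >= -2 -- satisfied.
Step 2: Compute optimal value.
f(x*) = 2*3.75^2 - 15*3.75 = -28.125


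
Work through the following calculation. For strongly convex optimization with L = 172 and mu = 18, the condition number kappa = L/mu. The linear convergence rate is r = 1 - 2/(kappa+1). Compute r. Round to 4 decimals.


Step 1: Compute the condition number.
kappa = L/mu = 172/18 = 9.5556
Step 2: Compute the convergence rate.
r = 1 - 2/(kappa + 1) = 1 - 2*mu/(L + mu) = (L - mu)/(L + mu) = 154/190 = 0.8105


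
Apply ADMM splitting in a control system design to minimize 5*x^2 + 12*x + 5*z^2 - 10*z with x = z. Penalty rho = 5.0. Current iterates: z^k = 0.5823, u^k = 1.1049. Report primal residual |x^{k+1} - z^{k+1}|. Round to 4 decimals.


ADMM iteration with rho = 5.0, z^k = 0.5823, u^k = 1.1049
Step 1: x-update.
Minimize 5*x^2 + 12*x + (5.0/2)*(x - 0.5823 + 1.1049)^2
FOC: (2*5 + 5.0)*x = -12 + 5.0*(0.5823 - 1.1049)
x^{k+1} = -0.9742
Step 2: z-update.
Minimize 5*z^2 - 10*z + (5.0/2)*(-0.9742 - z + 1.1049)^2
FOC: (2*5 + 5.0)*z = 10 + 5.0*(-0.9742 + 1.1049)
z^{k+1} = 0.7102
Step 3: u-update.
u^{k+1} = 1.1049 - 0.9742 - 0.7102 = -0.5795
Step 4: Primal residual = |-0.9742 - 0.7102| = 1.6844


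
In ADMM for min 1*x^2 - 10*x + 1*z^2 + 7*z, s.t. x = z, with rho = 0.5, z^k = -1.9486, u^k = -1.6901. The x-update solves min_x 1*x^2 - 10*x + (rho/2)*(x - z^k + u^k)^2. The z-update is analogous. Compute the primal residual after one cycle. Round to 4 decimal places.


ADMM iteration with rho = 0.5, z^k = -1.9486, u^k = -1.6901
Step 1: x-update.
Minimize 1*x^2 - 10*x + (0.5/2)*(x + 1.9486 - 1.6901)^2
FOC: (2*1 + 0.5)*x = 10 + 0.5*(-1.9486 + 1.6901)
x^{k+1} = 3.9483
Step 2: z-update.
Minimize 1*z^2 + 7*z + (0.5/2)*(3.9483 - z - 1.6901)^2
FOC: (2*1 + 0.5)*z = -7 + 0.5*(3.9483 - 1.6901)
z^{k+1} = -2.3484
Step 3: u-update.
u^{k+1} = -1.6901 + 3.9483 + 2.3484 = 4.6066
Step 4: Primal residual = |3.9483 + 2.3484| = 6.2967


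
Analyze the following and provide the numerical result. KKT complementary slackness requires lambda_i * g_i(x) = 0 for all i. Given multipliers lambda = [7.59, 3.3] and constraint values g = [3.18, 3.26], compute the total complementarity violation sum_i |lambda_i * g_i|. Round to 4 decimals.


KKT complementary slackness check:
lambda_1 * g_1 = 7.59 * 3.18 = 24.1362
lambda_2 * g_2 = 3.3 * 3.26 = 10.758
Total violation = 24.1362 + 10.758 = 34.8942


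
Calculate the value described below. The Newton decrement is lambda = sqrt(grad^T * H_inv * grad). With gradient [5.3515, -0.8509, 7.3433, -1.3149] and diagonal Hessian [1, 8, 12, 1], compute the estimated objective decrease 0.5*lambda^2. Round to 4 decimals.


Step 1: H is diagonal, so H^(-1) * g = [5.3515, -0.1064, 0.6119, -1.3149].
Step 2: g^T H^(-1) g = sum_i g_i^2 / H_ii
  = (5.3515)^2/1 + (-0.8509)^2/8 + (7.3433)^2/12 + (-1.3149)^2/1
  = 28.6386 + 0.0905 + 4.4937 + 1.729 = 34.9517
Step 3: Objective decrease = 0.5 * g^T H^(-1) g = 17.4758


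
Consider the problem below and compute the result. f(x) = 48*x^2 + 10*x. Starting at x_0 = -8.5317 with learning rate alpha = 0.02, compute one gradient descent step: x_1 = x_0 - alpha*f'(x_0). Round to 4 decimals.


We compute the gradient at x_0 and apply the update.
f'(x) = 96*x + 10
f'(-8.5317) = 96*-8.5317 + 10 = -809.0432
x_1 = -8.5317 - 0.02*-809.0432 = 7.6492


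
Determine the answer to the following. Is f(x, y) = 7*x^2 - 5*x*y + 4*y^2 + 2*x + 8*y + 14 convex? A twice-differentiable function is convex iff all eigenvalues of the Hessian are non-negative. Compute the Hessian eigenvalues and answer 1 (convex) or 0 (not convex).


The Hessian of f(x,y) = 7*x^2 - 5*x*y + 4*y^2 + 2*x + 8*y + 14 is:
H = [[14, -5], [-5, 8]]
Trace = 14 + 8 = 22
Determinant = 14*8 - (-5)^2 = 87
Discriminant = (22)^2 - 4*87 = 136.0
Eigenvalues: lambda_1 = 5.169, lambda_2 = 16.831
The function is convex.

1


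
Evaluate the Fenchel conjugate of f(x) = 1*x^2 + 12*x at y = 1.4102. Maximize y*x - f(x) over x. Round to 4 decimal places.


f*(y) = sup_x {y*x - a*x^2 - b*x} = sup_x {(y-b)*x - a*x^2}
FOC: (y - b) - 2a*x = 0 => x* = (y - b)/(2a)
x* = (1.4102 - 12)/(2*1) = -5.2949
f*(1.4102) = (y-b)^2/(4a) = (1.4102 - 12)^2/(4*1)
= 112.1439/4 = 28.036


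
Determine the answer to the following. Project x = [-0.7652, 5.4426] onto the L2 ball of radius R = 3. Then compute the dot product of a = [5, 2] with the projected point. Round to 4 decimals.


Step 1: Compute ||x|| (intermediates to 6 decimals).
||x|| = sqrt((-0.7652)^2 + 5.4426^2) = 5.496128
Step 2: Project.
Since ||x|| > R, scale = R/||x|| = 3/5.496128 = 0.545839, proj(x) = scale * x
proj(x) = [-0.417676, 2.970783]
Step 3: Dot product.
a^T * proj(x) = 5*(-0.417676) + 2*2.970783 = 3.8532


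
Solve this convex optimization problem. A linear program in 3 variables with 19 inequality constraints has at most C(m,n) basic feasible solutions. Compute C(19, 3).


Each vertex corresponds to some choice of n active constraints out of m, so the number of vertices is at most C(m, n) = m! / (n!(m-n)!).
m = 19, n = 3
Numerator: 19 * 18 * 17
Denominator: 3! = 6
C(19, 3) = 969


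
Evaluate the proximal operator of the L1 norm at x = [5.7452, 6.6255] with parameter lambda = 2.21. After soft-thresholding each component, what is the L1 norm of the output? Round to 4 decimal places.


Soft-thresholding with lambda = 2.21:
prox(5.7452) = sign(5.7452)*max(|5.7452| - 2.21, 0) = 3.5352
prox(6.6255) = sign(6.6255)*max(|6.6255| - 2.21, 0) = 4.4155
prox(x) = [3.5352, 4.4155]
||prox(x)||_1 = 3.5352 + 4.4155 = 7.9507


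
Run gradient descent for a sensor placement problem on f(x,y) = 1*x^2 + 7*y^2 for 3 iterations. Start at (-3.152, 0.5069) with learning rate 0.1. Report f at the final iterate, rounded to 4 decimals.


Gradient descent on f(x,y) = 1*x^2 + 7*y^2.
Starting point: (-3.152, 0.5069), alpha = 0.1
Step 1: grad_x = 2*1*-3.152 = -6.304, grad_y = 2*7*0.5069 = 7.0966
  x_1 = -3.152 - 0.1*-6.304 = -2.5216
  y_1 = 0.5069 - 0.1*7.0966 = -0.2028
Step 2: grad_x = 2*1*-2.5216 = -5.0432, grad_y = 2*7*-0.2028 = -2.8386
  x_2 = -2.5216 - 0.1*-5.0432 = -2.0173
  y_2 = -0.2028 - 0.1*-2.8386 = 0.0811
Step 3: grad_x = 2*1*-2.0173 = -4.0346, grad_y = 2*7*0.0811 = 1.1355
  x_3 = -2.0173 - 0.1*-4.0346 = -1.6138
  y_3 = 0.0811 - 0.1*1.1355 = -0.0324
f(-1.6138, -0.0324) = 1*(-1.6138)^2 + 7*(-0.0324)^2 = 2.6118


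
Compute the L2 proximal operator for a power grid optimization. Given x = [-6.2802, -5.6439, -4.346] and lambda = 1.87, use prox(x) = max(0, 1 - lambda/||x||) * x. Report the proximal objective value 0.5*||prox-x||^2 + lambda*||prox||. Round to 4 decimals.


Step 1: Compute ||x||.
||x|| = 9.4964
Step 2: Compute scaling factor.
scale = max(0, 1 - 1.87/9.4964) = 0.8031
Step 3: prox(x) = [-5.0435, -4.5325, -3.4902]
||prox(x)|| = 7.6264
Step 4: Proximal objective.
0.5*||prox-x||^2 = 1.7485
lambda*||prox|| = 14.2614
Total = 16.0099


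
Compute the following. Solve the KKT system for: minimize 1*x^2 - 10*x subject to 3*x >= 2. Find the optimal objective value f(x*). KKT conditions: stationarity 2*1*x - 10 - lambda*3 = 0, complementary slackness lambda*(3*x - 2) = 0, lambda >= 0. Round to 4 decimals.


Step 1: Try lambda = 0 (constraint inactive).
Stationarity: 2*1*x - 10 = 0
x* = 10/(2*1) = 5.0
Check constraint: 3*5.0 = 15.0 >= 2 -- satisfied.
Step 2: Compute optimal value.
f(x*) = 1*5.0^2 - 10*5.0 = -25.0


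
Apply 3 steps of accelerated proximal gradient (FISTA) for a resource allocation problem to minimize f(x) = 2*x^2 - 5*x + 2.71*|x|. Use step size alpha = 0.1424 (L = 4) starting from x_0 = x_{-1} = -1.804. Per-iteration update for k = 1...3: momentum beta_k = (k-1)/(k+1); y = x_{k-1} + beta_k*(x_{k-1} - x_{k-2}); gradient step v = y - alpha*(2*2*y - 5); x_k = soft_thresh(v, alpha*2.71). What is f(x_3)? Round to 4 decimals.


FISTA on f(x) = 2*x^2 - 5*x + 2.71*|x|
L = 4, alpha = 0.1424
Iteration 1: beta = 0.0, y = -1.804 + 0.0*(-1.804 + 1.804) = -1.804
  grad(y) = -12.216, v = y - alpha*grad = -0.0644
  prox(v) = soft_thresh(-0.0644, 0.3859) = 0.0
Iteration 2: beta = 0.3333, y = 0.0 + 0.3333*(0.0 + 1.804) = 0.6013
  grad(y) = -2.5947, v = y - alpha*grad = 0.9708
  prox(v) = soft_thresh(0.9708, 0.3859) = 0.5849
Iteration 3: beta = 0.5, y = 0.5849 + 0.5*(0.5849 - 0.0) = 0.8774
  grad(y) = -1.4905, v = y - alpha*grad = 1.0896
  prox(v) = soft_thresh(1.0896, 0.3859) = 0.7037
f(x_3) = 2*0.7037^2 - 5*0.7037 + 2.71*|0.7037| = -0.6211


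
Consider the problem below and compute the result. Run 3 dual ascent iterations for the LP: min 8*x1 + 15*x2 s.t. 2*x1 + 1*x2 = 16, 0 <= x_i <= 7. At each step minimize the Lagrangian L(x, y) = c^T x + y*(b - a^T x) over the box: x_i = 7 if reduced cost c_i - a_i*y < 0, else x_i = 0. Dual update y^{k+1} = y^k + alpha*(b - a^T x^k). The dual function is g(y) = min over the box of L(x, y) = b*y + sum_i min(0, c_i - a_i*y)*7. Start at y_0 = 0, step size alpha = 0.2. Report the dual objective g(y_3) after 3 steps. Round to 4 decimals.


Dual ascent for LP: min 8*x1 + 15*x2, 2*x1 + 1*x2 = 16, 0 <= x_i <= 7
Step 1: y^k = 0.0, reduced costs: (8.0, 15.0)
  x^k = (0.0, 0.0), subgradient = b - a^T x = 16.0
  y^{k+1} = 0.0 + 0.2*16.0 = 3.2
Step 2: y^k = 3.2, reduced costs: (1.6, 11.8)
  x^k = (0.0, 0.0), subgradient = b - a^T x = 16.0
  y^{k+1} = 3.2 + 0.2*16.0 = 6.4
Step 3: y^k = 6.4, reduced costs: (-4.8, 8.6)
  x^k = (7.0, 0.0), subgradient = b - a^T x = 2.0
  y^{k+1} = 6.4 + 0.2*2.0 = 6.8
Dual objective at y_3 = 6.8: reduced costs (-5.6, 8.2), box minimizer x = (7.0, 0.0)
g(y_3) = b*y + (c1 - a1*y)*x1 + (c2 - a2*y)*x2 = 16*6.8 + (-5.6)*7.0 + 8.2*0.0 = 108.8 - 39.2 + 0.0 = 69.6


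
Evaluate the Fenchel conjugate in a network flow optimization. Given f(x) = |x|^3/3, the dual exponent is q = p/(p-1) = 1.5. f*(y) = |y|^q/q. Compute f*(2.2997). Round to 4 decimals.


The conjugate exponent q satisfies 1/p + 1/q = 1.
p = 3, so q = 3/(3 - 1) = 1.5
|y|^q = 2.2997^1.5 = 3.4874
f*(2.2997) = 3.4874 / 1.5 = 2.325


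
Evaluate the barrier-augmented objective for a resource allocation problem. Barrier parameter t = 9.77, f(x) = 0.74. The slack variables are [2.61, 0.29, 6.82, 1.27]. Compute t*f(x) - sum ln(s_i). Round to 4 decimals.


Step 1: Compute log-barrier.
ln values: [0.9594, -1.2379, 1.9199, 0.239]
phi = -(0.9594 - 1.2379 + 1.9199 + 0.239) = -1.8804
Step 2: Compute augmented objective.
t*f(x) = 9.77*0.74 = 7.2298
Total = 7.2298 - 1.8804 = 5.3494


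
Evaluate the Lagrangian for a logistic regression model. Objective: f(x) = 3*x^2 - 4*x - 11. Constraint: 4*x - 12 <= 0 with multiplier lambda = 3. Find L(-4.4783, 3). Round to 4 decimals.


Step 1: Evaluate f(x).
f(-4.4783) = 3*(-4.4783)^2 - 4*(-4.4783) - 11 = 67.0787
Step 2: Evaluate g(x).
g(-4.4783) = 4*-4.4783 - 12 = -29.9132
Step 3: Compute Lagrangian.
L = 67.0787 + 3*-29.9132 = -22.6609


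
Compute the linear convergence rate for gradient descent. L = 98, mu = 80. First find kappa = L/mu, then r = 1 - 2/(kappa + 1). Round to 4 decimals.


Step 1: Compute the condition number.
kappa = L/mu = 98/80 = 1.225
Step 2: Compute the convergence rate.
r = 1 - 2/(kappa + 1) = 1 - 2*mu/(L + mu) = (L - mu)/(L + mu) = 18/178 = 0.1011


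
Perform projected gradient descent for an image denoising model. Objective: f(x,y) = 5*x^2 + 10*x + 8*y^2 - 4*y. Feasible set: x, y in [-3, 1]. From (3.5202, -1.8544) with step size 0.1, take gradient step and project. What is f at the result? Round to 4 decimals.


Step 1: Compute gradient at (3.5202, -1.8544).
grad_x = 2*5*3.5202 + 10 = 45.202
grad_y = 2*8*-1.8544 - 4 = -33.6704
Step 2: Gradient step.
x_raw = 3.5202 - 0.1*45.202 = -1.0
y_raw = -1.8544 - 0.1*-33.6704 = 1.5126
Step 3: Project onto [-3, 1].
x_proj = clip(-1.0) = -1.0
y_proj = clip(1.5126) = 1.0
Step 4: Evaluate f.
f(-1.0, 1.0) = -1.0


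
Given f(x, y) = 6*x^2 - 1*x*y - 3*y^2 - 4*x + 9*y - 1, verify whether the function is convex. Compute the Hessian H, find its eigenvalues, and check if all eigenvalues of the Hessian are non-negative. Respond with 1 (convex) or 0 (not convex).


The Hessian of f(x,y) = 6*x^2 - 1*x*y - 3*y^2 - 4*x + 9*y - 1 is:
H = [[12, -1], [-1, -6]]
Trace = 12 - 6 = 6
Determinant = 12*-6 - (-1)^2 = -73
Discriminant = (6)^2 - 4*-73 = 328.0
Eigenvalues: lambda_1 = -6.0554, lambda_2 = 12.0554
The function is not convex.

0


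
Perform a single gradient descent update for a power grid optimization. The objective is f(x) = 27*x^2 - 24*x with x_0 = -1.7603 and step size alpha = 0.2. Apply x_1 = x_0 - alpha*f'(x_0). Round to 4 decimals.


We compute the gradient at x_0 and apply the update.
f'(x) = 54*x - 24
f'(-1.7603) = 54*-1.7603 - 24 = -119.0562
x_1 = -1.7603 - 0.2*-119.0562 = 22.0509


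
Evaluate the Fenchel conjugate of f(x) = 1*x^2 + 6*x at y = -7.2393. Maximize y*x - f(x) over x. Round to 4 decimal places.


f*(y) = sup_x {y*x - a*x^2 - b*x} = sup_x {(y-b)*x - a*x^2}
FOC: (y - b) - 2a*x = 0 => x* = (y - b)/(2a)
x* = (-7.2393 - 6)/(2*1) = -6.6197
f*(-7.2393) = (y-b)^2/(4a) = (-7.2393 - 6)^2/(4*1)
= 175.2791/4 = 43.8198


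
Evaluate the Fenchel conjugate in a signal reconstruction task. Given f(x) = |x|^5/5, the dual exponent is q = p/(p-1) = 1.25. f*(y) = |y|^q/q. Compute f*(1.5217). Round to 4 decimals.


The conjugate exponent q satisfies 1/p + 1/q = 1.
p = 5, so q = 5/(5 - 1) = 1.25
|y|^q = 1.5217^1.25 = 1.6901
f*(1.5217) = 1.6901 / 1.25 = 1.3521


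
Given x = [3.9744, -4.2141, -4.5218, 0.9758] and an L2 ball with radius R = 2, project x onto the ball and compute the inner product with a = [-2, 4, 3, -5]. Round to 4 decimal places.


Step 1: Compute ||x|| (intermediates to 6 decimals).
||x|| = sqrt(3.9744^2 + (-4.2141)^2 + (-4.5218)^2 + 0.9758^2) = 7.413053
Step 2: Project.
Since ||x|| > R, scale = R/||x|| = 2/7.413053 = 0.269794, proj(x) = scale * x
proj(x) = [1.072269, -1.136939, -1.219955, 0.263265]
Step 3: Dot product.
a^T * proj(x) = -2*1.072269 + 4*(-1.136939) + 3*(-1.219955) - 5*0.263265 = -11.6685


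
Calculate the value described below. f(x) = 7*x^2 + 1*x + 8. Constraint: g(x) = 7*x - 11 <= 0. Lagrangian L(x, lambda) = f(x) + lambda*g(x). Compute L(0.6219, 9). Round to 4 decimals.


Step 1: Evaluate f(x).
f(0.6219) = 7*0.6219^2 + 1*0.6219 + 8 = 11.3292
Step 2: Evaluate g(x).
g(0.6219) = 7*0.6219 - 11 = -6.6467
Step 3: Compute Lagrangian.
L = 11.3292 + 9*-6.6467 = -48.4911


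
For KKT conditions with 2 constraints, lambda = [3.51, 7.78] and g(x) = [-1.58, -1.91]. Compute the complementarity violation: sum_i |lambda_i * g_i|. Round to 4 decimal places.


KKT complementary slackness check:
lambda_1 * g_1 = 3.51 * -1.58 = -5.5458
lambda_2 * g_2 = 7.78 * -1.91 = -14.8598
Total violation = 5.5458 + 14.8598 = 20.4056


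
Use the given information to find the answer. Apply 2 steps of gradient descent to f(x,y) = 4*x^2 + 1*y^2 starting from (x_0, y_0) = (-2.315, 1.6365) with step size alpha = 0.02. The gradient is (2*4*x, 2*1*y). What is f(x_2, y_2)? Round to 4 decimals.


Gradient descent on f(x,y) = 4*x^2 + 1*y^2.
Starting point: (-2.315, 1.6365), alpha = 0.02
Step 1: grad_x = 2*4*-2.315 = -18.52, grad_y = 2*1*1.6365 = 3.273
  x_1 = -2.315 - 0.02*-18.52 = -1.9446
  y_1 = 1.6365 - 0.02*3.273 = 1.571
Step 2: grad_x = 2*4*-1.9446 = -15.5568, grad_y = 2*1*1.571 = 3.1421
  x_2 = -1.9446 - 0.02*-15.5568 = -1.6335
  y_2 = 1.571 - 0.02*3.1421 = 1.5082
f(-1.6335, 1.5082) = 4*(-1.6335)^2 + 1*1.5082^2 = 12.9475


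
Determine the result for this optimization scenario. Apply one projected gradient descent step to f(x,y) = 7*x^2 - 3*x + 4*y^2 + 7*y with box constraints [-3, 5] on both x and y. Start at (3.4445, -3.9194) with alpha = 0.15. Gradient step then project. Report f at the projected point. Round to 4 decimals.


Step 1: Compute gradient at (3.4445, -3.9194).
grad_x = 2*7*3.4445 - 3 = 45.223
grad_y = 2*4*-3.9194 + 7 = -24.3552
Step 2: Gradient step.
x_raw = 3.4445 - 0.15*45.223 = -3.339
y_raw = -3.9194 - 0.15*-24.3552 = -0.2661
Step 3: Project onto [-3, 5].
x_proj = clip(-3.339) = -3.0
y_proj = clip(-0.2661) = -0.2661
Step 4: Evaluate f.
f(-3.0, -0.2661) = 70.4204


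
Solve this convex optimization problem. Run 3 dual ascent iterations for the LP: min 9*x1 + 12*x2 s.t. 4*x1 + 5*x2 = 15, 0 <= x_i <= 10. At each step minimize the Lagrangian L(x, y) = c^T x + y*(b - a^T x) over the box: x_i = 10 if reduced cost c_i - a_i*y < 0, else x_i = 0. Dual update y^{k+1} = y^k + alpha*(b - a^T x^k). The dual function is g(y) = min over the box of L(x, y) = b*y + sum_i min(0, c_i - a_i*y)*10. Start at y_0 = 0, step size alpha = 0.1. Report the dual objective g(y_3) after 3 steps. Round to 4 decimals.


Dual ascent for LP: min 9*x1 + 12*x2, 4*x1 + 5*x2 = 15, 0 <= x_i <= 10
Step 1: y^k = 0.0, reduced costs: (9.0, 12.0)
  x^k = (0.0, 0.0), subgradient = b - a^T x = 15.0
  y^{k+1} = 0.0 + 0.1*15.0 = 1.5
Step 2: y^k = 1.5, reduced costs: (3.0, 4.5)
  x^k = (0.0, 0.0), subgradient = b - a^T x = 15.0
  y^{k+1} = 1.5 + 0.1*15.0 = 3.0
Step 3: y^k = 3.0, reduced costs: (-3.0, -3.0)
  x^k = (10.0, 10.0), subgradient = b - a^T x = -75.0
  y^{k+1} = 3.0 + 0.1*-75.0 = -4.5
Dual objective at y_3 = -4.5: reduced costs (27.0, 34.5), box minimizer x = (0.0, 0.0)
g(y_3) = b*y + (c1 - a1*y)*x1 + (c2 - a2*y)*x2 = 15*(-4.5) + 27.0*0.0 + 34.5*0.0 = -67.5 + 0.0 + 0.0 = -67.5
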